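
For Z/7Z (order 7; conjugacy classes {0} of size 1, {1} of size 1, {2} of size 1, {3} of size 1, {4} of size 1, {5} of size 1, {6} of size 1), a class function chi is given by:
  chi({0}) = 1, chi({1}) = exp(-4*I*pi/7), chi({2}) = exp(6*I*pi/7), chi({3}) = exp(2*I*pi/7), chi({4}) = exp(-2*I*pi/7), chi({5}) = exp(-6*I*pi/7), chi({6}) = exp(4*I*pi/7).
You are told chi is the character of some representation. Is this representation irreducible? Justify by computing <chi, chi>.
Irreducible: <chi, chi> = 1.

Explanation: <chi, chi> = (1/|G|) sum_C |C| * |chi(C)|^2 = (1/7)[1*|1|^2 + 1*|exp(-4*I*pi/7)|^2 + 1*|exp(6*I*pi/7)|^2 + 1*|exp(2*I*pi/7)|^2 + 1*|exp(-2*I*pi/7)|^2 + 1*|exp(-6*I*pi/7)|^2 + 1*|exp(4*I*pi/7)|^2]
  = (1/7)[(1) + (1) + (1) + (1) + (1) + (1) + (1)] = 7/7 = 1.
(Exp terms are combined using exp(i*s)*conj(exp(i*t)) = exp(i*(s-t)), and sums of them are collapsed using the identity that for every m > 1 the m distinct m-th roots of unity sum to 0, e.g. 1 + exp(2*I*pi/3) + exp(-2*I*pi/3) = 0.)
A character is irreducible iff <chi, chi> = 1, so this representation is irreducible.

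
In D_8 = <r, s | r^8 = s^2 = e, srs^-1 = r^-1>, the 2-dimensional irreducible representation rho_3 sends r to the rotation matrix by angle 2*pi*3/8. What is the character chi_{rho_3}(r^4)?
chi_{rho_3}(r^4) = 2*cos(2*pi*3*4/8) = -2

rho_3(r^4) is rotation by angle 2*pi*3*4/8, whose trace is 2*cos(2*pi*3*4/8) = -2.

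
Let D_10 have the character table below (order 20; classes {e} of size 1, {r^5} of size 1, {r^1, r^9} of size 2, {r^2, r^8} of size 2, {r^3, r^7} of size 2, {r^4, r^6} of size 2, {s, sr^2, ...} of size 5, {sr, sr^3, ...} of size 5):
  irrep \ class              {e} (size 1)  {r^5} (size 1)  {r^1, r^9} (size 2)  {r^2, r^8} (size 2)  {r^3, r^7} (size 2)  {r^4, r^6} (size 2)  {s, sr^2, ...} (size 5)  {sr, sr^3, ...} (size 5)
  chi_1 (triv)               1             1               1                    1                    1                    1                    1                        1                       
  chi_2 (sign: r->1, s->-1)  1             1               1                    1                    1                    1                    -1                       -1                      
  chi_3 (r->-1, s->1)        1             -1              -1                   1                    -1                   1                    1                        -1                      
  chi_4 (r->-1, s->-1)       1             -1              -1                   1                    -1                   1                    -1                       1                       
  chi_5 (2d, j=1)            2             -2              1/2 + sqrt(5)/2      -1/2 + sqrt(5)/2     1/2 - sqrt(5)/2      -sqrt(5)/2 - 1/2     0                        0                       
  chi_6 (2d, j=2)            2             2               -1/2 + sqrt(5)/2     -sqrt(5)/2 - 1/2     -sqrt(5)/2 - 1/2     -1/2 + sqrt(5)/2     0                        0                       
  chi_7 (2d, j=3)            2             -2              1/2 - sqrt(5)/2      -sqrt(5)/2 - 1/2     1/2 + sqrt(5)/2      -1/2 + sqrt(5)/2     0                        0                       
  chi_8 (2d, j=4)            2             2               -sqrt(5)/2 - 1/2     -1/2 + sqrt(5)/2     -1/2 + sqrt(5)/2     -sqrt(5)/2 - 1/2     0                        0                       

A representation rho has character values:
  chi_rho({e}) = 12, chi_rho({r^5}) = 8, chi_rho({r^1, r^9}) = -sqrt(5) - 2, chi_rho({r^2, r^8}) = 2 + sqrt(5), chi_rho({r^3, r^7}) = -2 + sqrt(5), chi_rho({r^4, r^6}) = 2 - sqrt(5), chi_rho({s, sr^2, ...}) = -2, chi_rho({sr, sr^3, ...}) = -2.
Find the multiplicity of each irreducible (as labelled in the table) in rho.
Multiplicities: chi_1: 0, chi_2: 2, chi_3: 1, chi_4: 1, chi_5: 0, chi_6: 1, chi_7: 0, chi_8: 3.

Justification: Use <chi_rho, chi> = (1/|G|) sum_C |C| * chi_rho(C) * conj(chi(C)) with |G| = 20 for each irreducible chi in the table:
  <chi_rho, chi_1> = (1/20)[1*(12)*conj(1) + 1*(8)*conj(1) + 2*(-sqrt(5) - 2)*conj(1) + 2*(2 + sqrt(5))*conj(1) + 2*(-2 + sqrt(5))*conj(1) + 2*(2 - sqrt(5))*conj(1) + 5*(-2)*conj(1) + 5*(-2)*conj(1)]
      = (1/20)[(12) + (8) + (-2*sqrt(5) - 4) + (4 + 2*sqrt(5)) + (-4 + 2*sqrt(5)) + (4 - 2*sqrt(5)) + (-10) + (-10)] = 0/20 = 0
  <chi_rho, chi_2> = (1/20)[1*(12)*conj(1) + 1*(8)*conj(1) + 2*(-sqrt(5) - 2)*conj(1) + 2*(2 + sqrt(5))*conj(1) + 2*(-2 + sqrt(5))*conj(1) + 2*(2 - sqrt(5))*conj(1) + 5*(-2)*conj(-1) + 5*(-2)*conj(-1)]
      = (1/20)[(12) + (8) + (-2*sqrt(5) - 4) + (4 + 2*sqrt(5)) + (-4 + 2*sqrt(5)) + (4 - 2*sqrt(5)) + (10) + (10)] = 40/20 = 2
  <chi_rho, chi_3> = (1/20)[1*(12)*conj(1) + 1*(8)*conj(-1) + 2*(-sqrt(5) - 2)*conj(-1) + 2*(2 + sqrt(5))*conj(1) + 2*(-2 + sqrt(5))*conj(-1) + 2*(2 - sqrt(5))*conj(1) + 5*(-2)*conj(1) + 5*(-2)*conj(-1)]
      = (1/20)[(12) + (-8) + (4 + 2*sqrt(5)) + (4 + 2*sqrt(5)) + (4 - 2*sqrt(5)) + (4 - 2*sqrt(5)) + (-10) + (10)] = 20/20 = 1
  <chi_rho, chi_4> = (1/20)[1*(12)*conj(1) + 1*(8)*conj(-1) + 2*(-sqrt(5) - 2)*conj(-1) + 2*(2 + sqrt(5))*conj(1) + 2*(-2 + sqrt(5))*conj(-1) + 2*(2 - sqrt(5))*conj(1) + 5*(-2)*conj(-1) + 5*(-2)*conj(1)]
      = (1/20)[(12) + (-8) + (4 + 2*sqrt(5)) + (4 + 2*sqrt(5)) + (4 - 2*sqrt(5)) + (4 - 2*sqrt(5)) + (10) + (-10)] = 20/20 = 1
  <chi_rho, chi_5> = (1/20)[1*(12)*conj(2) + 1*(8)*conj(-2) + 2*(-sqrt(5) - 2)*conj(1/2 + sqrt(5)/2) + 2*(2 + sqrt(5))*conj(-1/2 + sqrt(5)/2) + 2*(-2 + sqrt(5))*conj(1/2 - sqrt(5)/2) + 2*(2 - sqrt(5))*conj(-sqrt(5)/2 - 1/2) + 5*(-2)*conj(0) + 5*(-2)*conj(0)]
      = (1/20)[(24) + (-16) + (-7 - 3*sqrt(5)) + (sqrt(5) + 3) + (-7 + 3*sqrt(5)) + (3 - sqrt(5)) + (0) + (0)] = 0/20 = 0
  <chi_rho, chi_6> = (1/20)[1*(12)*conj(2) + 1*(8)*conj(2) + 2*(-sqrt(5) - 2)*conj(-1/2 + sqrt(5)/2) + 2*(2 + sqrt(5))*conj(-sqrt(5)/2 - 1/2) + 2*(-2 + sqrt(5))*conj(-sqrt(5)/2 - 1/2) + 2*(2 - sqrt(5))*conj(-1/2 + sqrt(5)/2) + 5*(-2)*conj(0) + 5*(-2)*conj(0)]
      = (1/20)[(24) + (16) + (-3 - sqrt(5)) + (-7 - 3*sqrt(5)) + (-3 + sqrt(5)) + (-7 + 3*sqrt(5)) + (0) + (0)] = 20/20 = 1
  <chi_rho, chi_7> = (1/20)[1*(12)*conj(2) + 1*(8)*conj(-2) + 2*(-sqrt(5) - 2)*conj(1/2 - sqrt(5)/2) + 2*(2 + sqrt(5))*conj(-sqrt(5)/2 - 1/2) + 2*(-2 + sqrt(5))*conj(1/2 + sqrt(5)/2) + 2*(2 - sqrt(5))*conj(-1/2 + sqrt(5)/2) + 5*(-2)*conj(0) + 5*(-2)*conj(0)]
      = (1/20)[(24) + (-16) + (sqrt(5) + 3) + (-7 - 3*sqrt(5)) + (3 - sqrt(5)) + (-7 + 3*sqrt(5)) + (0) + (0)] = 0/20 = 0
  <chi_rho, chi_8> = (1/20)[1*(12)*conj(2) + 1*(8)*conj(2) + 2*(-sqrt(5) - 2)*conj(-sqrt(5)/2 - 1/2) + 2*(2 + sqrt(5))*conj(-1/2 + sqrt(5)/2) + 2*(-2 + sqrt(5))*conj(-1/2 + sqrt(5)/2) + 2*(2 - sqrt(5))*conj(-sqrt(5)/2 - 1/2) + 5*(-2)*conj(0) + 5*(-2)*conj(0)]
      = (1/20)[(24) + (16) + (3*sqrt(5) + 7) + (sqrt(5) + 3) + (7 - 3*sqrt(5)) + (3 - sqrt(5)) + (0) + (0)] = 60/20 = 3
Dimension check: dim(rho) = sum (mult * dim) = 0*1 + 2*1 + 1*1 + 1*1 + 0*2 + 1*2 + 0*2 + 3*2 = 12 = chi_rho(e) = 12.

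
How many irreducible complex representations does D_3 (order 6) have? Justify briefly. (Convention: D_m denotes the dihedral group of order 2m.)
3

Proof sketch: The number of irreducible complex representations of a finite group equals its number of conjugacy classes. D_3 has 3 conjugacy classes ((n+3)/2 for n odd), so D_3 (order 6) has exactly 3 irreducible complex representations.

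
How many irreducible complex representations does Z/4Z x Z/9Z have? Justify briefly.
36

Details: The number of irreducible complex representations of a finite group equals its number of conjugacy classes. Z/4Z x Z/9Z is abelian of order 36, so every element is its own conjugacy class: 36 classes, so Z/4Z x Z/9Z (order 36) has exactly 36 irreducible complex representations.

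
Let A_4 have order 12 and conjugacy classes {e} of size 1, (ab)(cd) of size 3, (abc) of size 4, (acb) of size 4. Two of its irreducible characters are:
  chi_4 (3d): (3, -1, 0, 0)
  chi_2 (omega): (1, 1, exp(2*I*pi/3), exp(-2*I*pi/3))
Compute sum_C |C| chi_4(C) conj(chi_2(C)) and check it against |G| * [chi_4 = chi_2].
Sum = 0; so <chi_4, chi_2> = 0 (distinct irreducibles are orthogonal).

Compute term by term over conjugacy classes (|C| * chi_4(C) * conj(chi_2(C))):
  1*(3)*conj(1) + 3*(-1)*conj(1) + 4*(0)*conj(exp(2*I*pi/3)) + 4*(0)*conj(exp(-2*I*pi/3))
  = (3) + (-3) + (0) + (0)
  = 0.
(Exp terms are combined using exp(i*s)*conj(exp(i*t)) = exp(i*(s-t)), and sums of them are collapsed using the identity that for every m > 1 the m distinct m-th roots of unity sum to 0, e.g. 1 + exp(2*I*pi/3) + exp(-2*I*pi/3) = 0.)
Dividing by |G| = 12 gives 0/12 = 0, matching the row-orthogonality relation <chi_4, chi_2> = [chi_4 = chi_2].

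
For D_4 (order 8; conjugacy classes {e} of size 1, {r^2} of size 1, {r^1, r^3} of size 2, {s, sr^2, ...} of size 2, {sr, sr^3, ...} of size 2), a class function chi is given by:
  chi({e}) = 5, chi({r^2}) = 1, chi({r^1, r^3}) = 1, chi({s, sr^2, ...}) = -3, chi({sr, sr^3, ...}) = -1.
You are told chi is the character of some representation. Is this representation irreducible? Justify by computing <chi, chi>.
Not irreducible (reducible): <chi, chi> = 6 > 1.

Why: <chi, chi> = (1/|G|) sum_C |C| * |chi(C)|^2 = (1/8)[1*|5|^2 + 1*|1|^2 + 2*|1|^2 + 2*|-3|^2 + 2*|-1|^2]
  = (1/8)[(25) + (1) + (2) + (18) + (2)] = 48/8 = 6.
A character is irreducible iff <chi, chi> = 1, so this representation is reducible.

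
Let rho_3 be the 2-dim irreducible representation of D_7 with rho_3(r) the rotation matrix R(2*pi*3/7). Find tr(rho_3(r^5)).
chi_{rho_3}(r^5) = 2*cos(2*pi*3*5/7) = 2*cos(30*pi/7)

Explanation: rho_3(r^5) is rotation by angle 2*pi*3*5/7, whose trace is 2*cos(2*pi*3*5/7) = 2*cos(30*pi/7).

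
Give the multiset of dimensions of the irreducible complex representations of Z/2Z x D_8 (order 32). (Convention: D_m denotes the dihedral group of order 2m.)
Dimensions: 1, 1, 1, 1, 1, 1, 1, 1, 2, 2, 2, 2, 2, 2

Argument: There are 14 irreducibles (= number of conjugacy classes). Their dimensions d_i satisfy sum d_i^2 = |G| = 32: 1 + 1 + 1 + 1 + 1 + 1 + 1 + 1 + 4 + 4 + 4 + 4 + 4 + 4 = 32. (For the product with Z/2Z: each of the 2 1-dim characters of Z/2Z tensors with each irrep of D_8, giving 2 copies of each D_8-dimension.)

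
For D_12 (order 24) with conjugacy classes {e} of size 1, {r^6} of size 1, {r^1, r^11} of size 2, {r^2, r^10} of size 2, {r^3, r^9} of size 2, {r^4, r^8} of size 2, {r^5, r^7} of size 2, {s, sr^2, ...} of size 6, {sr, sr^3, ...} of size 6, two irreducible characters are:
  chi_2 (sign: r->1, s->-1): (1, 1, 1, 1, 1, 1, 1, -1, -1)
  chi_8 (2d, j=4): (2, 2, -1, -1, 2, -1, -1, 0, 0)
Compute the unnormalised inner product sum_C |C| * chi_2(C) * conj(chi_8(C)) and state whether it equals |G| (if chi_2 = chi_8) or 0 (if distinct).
Sum = 0; so <chi_2, chi_8> = 0 (distinct irreducibles are orthogonal).

Compute term by term over conjugacy classes (|C| * chi_2(C) * conj(chi_8(C))):
  1*(1)*conj(2) + 1*(1)*conj(2) + 2*(1)*conj(-1) + 2*(1)*conj(-1) + 2*(1)*conj(2) + 2*(1)*conj(-1) + 2*(1)*conj(-1) + 6*(-1)*conj(0) + 6*(-1)*conj(0)
  = (2) + (2) + (-2) + (-2) + (4) + (-2) + (-2) + (0) + (0)
  = 0.
Dividing by |G| = 24 gives 0/24 = 0, matching the row-orthogonality relation <chi_2, chi_8> = [chi_2 = chi_8].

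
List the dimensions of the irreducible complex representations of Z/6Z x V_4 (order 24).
Dimensions: 1, 1, 1, 1, 1, 1, 1, 1, 1, 1, 1, 1, 1, 1, 1, 1, 1, 1, 1, 1, 1, 1, 1, 1

Details: There are 24 irreducibles (= number of conjugacy classes). Their dimensions d_i satisfy sum d_i^2 = |G| = 24: 1 + 1 + 1 + 1 + 1 + 1 + 1 + 1 + 1 + 1 + 1 + 1 + 1 + 1 + 1 + 1 + 1 + 1 + 1 + 1 + 1 + 1 + 1 + 1 = 24. (For the product with Z/6Z: each of the 6 1-dim characters of Z/6Z tensors with each irrep of V_4, giving 6 copies of each V_4-dimension.)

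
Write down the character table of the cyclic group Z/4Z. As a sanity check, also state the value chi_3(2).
Character table of Z/4Z (irreps indexed chi_0,...,chi_3 with chi_k(m) = zeta_4^(k*m), zeta_4 = exp(2*pi*i/4)):
  irrep \ class  {0} (size 1)  {1} (size 1)  {2} (size 1)  {3} (size 1)
  chi_0          1             1             1             1           
  chi_1          1             I             -1            -I          
  chi_2          1             -1            1             -1          
  chi_3          1             -I            -1            I           

Spot check: chi_3(2) = zeta_4^(3*2) = zeta_4^6 = -1.

Explanation: Z/4Z is abelian, so all 4 irreducible complex representations are 1-dimensional. They are given by chi_k(m) = zeta_4^(k*m) for k = 0,...,3. Row orthogonality: sum_m chi_k(m) conj(chi_l(m)) = 4 * [k = l].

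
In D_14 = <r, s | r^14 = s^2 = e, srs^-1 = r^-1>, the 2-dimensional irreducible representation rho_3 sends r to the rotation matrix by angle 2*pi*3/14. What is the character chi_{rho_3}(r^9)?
chi_{rho_3}(r^9) = 2*cos(2*pi*3*9/14) = 2*cos(pi/7)

Working: rho_3(r^9) is rotation by angle 2*pi*3*9/14, whose trace is 2*cos(2*pi*3*9/14) = 2*cos(pi/7).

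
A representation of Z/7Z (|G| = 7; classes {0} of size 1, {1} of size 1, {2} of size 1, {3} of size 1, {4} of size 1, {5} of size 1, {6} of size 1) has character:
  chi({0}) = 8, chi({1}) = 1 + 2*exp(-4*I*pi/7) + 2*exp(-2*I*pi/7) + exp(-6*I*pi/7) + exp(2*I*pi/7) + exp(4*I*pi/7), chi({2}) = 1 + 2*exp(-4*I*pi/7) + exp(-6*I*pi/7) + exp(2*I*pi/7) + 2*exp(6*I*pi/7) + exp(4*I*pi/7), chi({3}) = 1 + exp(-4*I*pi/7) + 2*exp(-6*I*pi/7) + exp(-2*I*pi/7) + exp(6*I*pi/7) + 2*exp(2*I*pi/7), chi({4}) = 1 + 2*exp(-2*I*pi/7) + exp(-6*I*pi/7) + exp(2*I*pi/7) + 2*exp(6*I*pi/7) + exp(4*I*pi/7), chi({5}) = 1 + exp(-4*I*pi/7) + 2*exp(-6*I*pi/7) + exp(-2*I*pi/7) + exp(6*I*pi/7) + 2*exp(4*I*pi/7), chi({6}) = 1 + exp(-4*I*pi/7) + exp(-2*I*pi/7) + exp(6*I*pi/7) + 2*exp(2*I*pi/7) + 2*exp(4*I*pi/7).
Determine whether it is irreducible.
Not irreducible (reducible): <chi, chi> = 12 > 1.

Solution. <chi, chi> = (1/|G|) sum_C |C| * |chi(C)|^2 = (1/7)[1*|8|^2 + 1*|1 + 2*exp(-4*I*pi/7) + 2*exp(-2*I*pi/7) + exp(-6*I*pi/7) + exp(2*I*pi/7) + exp(4*I*pi/7)|^2 + 1*|1 + 2*exp(-4*I*pi/7) + exp(-6*I*pi/7) + exp(2*I*pi/7) + 2*exp(6*I*pi/7) + exp(4*I*pi/7)|^2 + 1*|1 + exp(-4*I*pi/7) + 2*exp(-6*I*pi/7) + exp(-2*I*pi/7) + exp(6*I*pi/7) + 2*exp(2*I*pi/7)|^2 + 1*|1 + 2*exp(-2*I*pi/7) + exp(-6*I*pi/7) + exp(2*I*pi/7) + 2*exp(6*I*pi/7) + exp(4*I*pi/7)|^2 + 1*|1 + exp(-4*I*pi/7) + 2*exp(-6*I*pi/7) + exp(-2*I*pi/7) + exp(6*I*pi/7) + 2*exp(4*I*pi/7)|^2 + 1*|1 + exp(-4*I*pi/7) + exp(-2*I*pi/7) + exp(6*I*pi/7) + 2*exp(2*I*pi/7) + 2*exp(4*I*pi/7)|^2]
  = (1/7)[(64) + (12 + 10*exp(-2*I*pi/7) + 8*exp(-4*I*pi/7) + 8*exp(-6*I*pi/7) + 8*exp(6*I*pi/7) + 8*exp(4*I*pi/7) + 10*exp(2*I*pi/7)) + (12 + 10*exp(-4*I*pi/7) + 8*exp(-2*I*pi/7) + 8*exp(-6*I*pi/7) + 8*exp(6*I*pi/7) + 8*exp(2*I*pi/7) + 10*exp(4*I*pi/7)) + (12 + 8*exp(-4*I*pi/7) + 8*exp(-2*I*pi/7) + 10*exp(-6*I*pi/7) + 10*exp(6*I*pi/7) + 8*exp(2*I*pi/7) + 8*exp(4*I*pi/7)) + (12 + 8*exp(-4*I*pi/7) + 8*exp(-2*I*pi/7) + 10*exp(-6*I*pi/7) + 10*exp(6*I*pi/7) + 8*exp(2*I*pi/7) + 8*exp(4*I*pi/7)) + (12 + 10*exp(-4*I*pi/7) + 8*exp(-2*I*pi/7) + 8*exp(-6*I*pi/7) + 8*exp(6*I*pi/7) + 8*exp(2*I*pi/7) + 10*exp(4*I*pi/7)) + (12 + 10*exp(-2*I*pi/7) + 8*exp(-4*I*pi/7) + 8*exp(-6*I*pi/7) + 8*exp(6*I*pi/7) + 8*exp(4*I*pi/7) + 10*exp(2*I*pi/7))] = 84/7 = 12.
(Exp terms are combined using exp(i*s)*conj(exp(i*t)) = exp(i*(s-t)), and sums of them are collapsed using the identity that for every m > 1 the m distinct m-th roots of unity sum to 0, e.g. 1 + exp(2*I*pi/3) + exp(-2*I*pi/3) = 0.)
A character is irreducible iff <chi, chi> = 1, so this representation is reducible.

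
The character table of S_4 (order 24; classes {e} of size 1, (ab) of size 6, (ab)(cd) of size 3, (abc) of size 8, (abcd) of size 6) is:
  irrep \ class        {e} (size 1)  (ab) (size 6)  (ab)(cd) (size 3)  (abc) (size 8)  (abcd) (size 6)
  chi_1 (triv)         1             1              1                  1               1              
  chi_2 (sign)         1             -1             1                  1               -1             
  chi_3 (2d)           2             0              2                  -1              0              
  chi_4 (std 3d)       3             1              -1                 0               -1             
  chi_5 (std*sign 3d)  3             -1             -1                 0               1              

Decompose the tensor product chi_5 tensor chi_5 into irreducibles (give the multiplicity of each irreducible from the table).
chi_5 tensor chi_5 = chi_1 + chi_3 + chi_4 + chi_5 (all other irreducibles have multiplicity 0).

The character of a tensor product is the pointwise product (chi_5 * chi_5)(C) = chi_5(C) * chi_5(C):
  {e}: (3)*(3), (ab): (-1)*(-1), (ab)(cd): (-1)*(-1), (abc): (0)*(0), (abcd): (1)*(1)
so (chi_5 * chi_5) takes values
  {e} -> 9, (ab) -> 1, (ab)(cd) -> 1, (abc) -> 0, (abcd) -> 1.
Now take the inner product of this character with each irreducible chi from the table, <chi_5*chi_5, chi> = (1/24) sum_C |C| (chi_5*chi_5)(C) conj(chi(C)):
  <chi_5*chi_5, chi_1> = (1/24)[1*(9)*conj(1) + 6*(1)*conj(1) + 3*(1)*conj(1) + 8*(0)*conj(1) + 6*(1)*conj(1)]
      = (1/24)[(9) + (6) + (3) + (0) + (6)] = 24/24 = 1
  <chi_5*chi_5, chi_2> = (1/24)[1*(9)*conj(1) + 6*(1)*conj(-1) + 3*(1)*conj(1) + 8*(0)*conj(1) + 6*(1)*conj(-1)]
      = (1/24)[(9) + (-6) + (3) + (0) + (-6)] = 0/24 = 0
  <chi_5*chi_5, chi_3> = (1/24)[1*(9)*conj(2) + 6*(1)*conj(0) + 3*(1)*conj(2) + 8*(0)*conj(-1) + 6*(1)*conj(0)]
      = (1/24)[(18) + (0) + (6) + (0) + (0)] = 24/24 = 1
  <chi_5*chi_5, chi_4> = (1/24)[1*(9)*conj(3) + 6*(1)*conj(1) + 3*(1)*conj(-1) + 8*(0)*conj(0) + 6*(1)*conj(-1)]
      = (1/24)[(27) + (6) + (-3) + (0) + (-6)] = 24/24 = 1
  <chi_5*chi_5, chi_5> = (1/24)[1*(9)*conj(3) + 6*(1)*conj(-1) + 3*(1)*conj(-1) + 8*(0)*conj(0) + 6*(1)*conj(1)]
      = (1/24)[(27) + (-6) + (-3) + (0) + (6)] = 24/24 = 1
Hence the multiplicities are chi_1: 1, chi_3: 1, chi_4: 1, chi_5: 1. Dimension check: dim(chi_5)*dim(chi_5) = 3*3 = 9 and sum (mult * dim) = 1*1 + 1*2 + 1*3 + 1*3 = 9.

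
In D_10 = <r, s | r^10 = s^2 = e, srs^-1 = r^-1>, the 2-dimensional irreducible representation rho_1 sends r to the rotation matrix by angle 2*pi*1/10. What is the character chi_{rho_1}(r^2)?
chi_{rho_1}(r^2) = 2*cos(2*pi*1*2/10) = -1/2 + sqrt(5)/2

Explanation: rho_1(r^2) is rotation by angle 2*pi*1*2/10, whose trace is 2*cos(2*pi*1*2/10) = -1/2 + sqrt(5)/2.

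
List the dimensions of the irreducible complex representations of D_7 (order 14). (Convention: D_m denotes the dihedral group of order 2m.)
Dimensions: 1, 1, 2, 2, 2

Argument: There are 5 irreducibles (= number of conjugacy classes). Their dimensions d_i satisfy sum d_i^2 = |G| = 14: 1 + 1 + 4 + 4 + 4 = 14.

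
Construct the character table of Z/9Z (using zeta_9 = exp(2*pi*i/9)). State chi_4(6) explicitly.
Character table of Z/9Z (irreps indexed chi_0,...,chi_8 with chi_k(m) = zeta_9^(k*m), zeta_9 = exp(2*pi*i/9)):
  irrep \ class  {0} (size 1)  {1} (size 1)    {2} (size 1)    {3} (size 1)    {4} (size 1)    {5} (size 1)    {6} (size 1)    {7} (size 1)    {8} (size 1)  
  chi_0          1             1               1               1               1               1               1               1               1             
  chi_1          1             exp(2*I*pi/9)   exp(4*I*pi/9)   exp(2*I*pi/3)   exp(8*I*pi/9)   exp(-8*I*pi/9)  exp(-2*I*pi/3)  exp(-4*I*pi/9)  exp(-2*I*pi/9)
  chi_2          1             exp(4*I*pi/9)   exp(8*I*pi/9)   exp(-2*I*pi/3)  exp(-2*I*pi/9)  exp(2*I*pi/9)   exp(2*I*pi/3)   exp(-8*I*pi/9)  exp(-4*I*pi/9)
  chi_3          1             exp(2*I*pi/3)   exp(-2*I*pi/3)  1               exp(2*I*pi/3)   exp(-2*I*pi/3)  1               exp(2*I*pi/3)   exp(-2*I*pi/3)
  chi_4          1             exp(8*I*pi/9)   exp(-2*I*pi/9)  exp(2*I*pi/3)   exp(-4*I*pi/9)  exp(4*I*pi/9)   exp(-2*I*pi/3)  exp(2*I*pi/9)   exp(-8*I*pi/9)
  chi_5          1             exp(-8*I*pi/9)  exp(2*I*pi/9)   exp(-2*I*pi/3)  exp(4*I*pi/9)   exp(-4*I*pi/9)  exp(2*I*pi/3)   exp(-2*I*pi/9)  exp(8*I*pi/9) 
  chi_6          1             exp(-2*I*pi/3)  exp(2*I*pi/3)   1               exp(-2*I*pi/3)  exp(2*I*pi/3)   1               exp(-2*I*pi/3)  exp(2*I*pi/3) 
  chi_7          1             exp(-4*I*pi/9)  exp(-8*I*pi/9)  exp(2*I*pi/3)   exp(2*I*pi/9)   exp(-2*I*pi/9)  exp(-2*I*pi/3)  exp(8*I*pi/9)   exp(4*I*pi/9) 
  chi_8          1             exp(-2*I*pi/9)  exp(-4*I*pi/9)  exp(-2*I*pi/3)  exp(-8*I*pi/9)  exp(8*I*pi/9)   exp(2*I*pi/3)   exp(4*I*pi/9)   exp(2*I*pi/9) 

Spot check: chi_4(6) = zeta_9^(4*6) = zeta_9^24 = exp(-2*I*pi/3).

Justification: Z/9Z is abelian, so all 9 irreducible complex representations are 1-dimensional. They are given by chi_k(m) = zeta_9^(k*m) for k = 0,...,8. Row orthogonality: sum_m chi_k(m) conj(chi_l(m)) = 9 * [k = l].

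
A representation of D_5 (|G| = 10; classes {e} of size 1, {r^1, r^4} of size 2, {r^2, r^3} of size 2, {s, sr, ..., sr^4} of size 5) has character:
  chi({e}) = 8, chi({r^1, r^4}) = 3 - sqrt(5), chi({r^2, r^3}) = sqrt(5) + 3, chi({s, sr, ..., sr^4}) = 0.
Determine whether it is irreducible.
Not irreducible (reducible): <chi, chi> = 12 > 1.

Argument: <chi, chi> = (1/|G|) sum_C |C| * |chi(C)|^2 = (1/10)[1*|8|^2 + 2*|3 - sqrt(5)|^2 + 2*|sqrt(5) + 3|^2 + 5*|0|^2]
  = (1/10)[(64) + (28 - 12*sqrt(5)) + (12*sqrt(5) + 28) + (0)] = 120/10 = 12.
A character is irreducible iff <chi, chi> = 1, so this representation is reducible.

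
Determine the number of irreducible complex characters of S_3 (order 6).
3

Derivation: The number of irreducible complex representations of a finite group equals its number of conjugacy classes. Conjugacy classes in S_3 correspond to cycle types, i.e. partitions of 3; there are p(3) = 3 of them, so S_3 (order 6) has exactly 3 irreducible complex representations.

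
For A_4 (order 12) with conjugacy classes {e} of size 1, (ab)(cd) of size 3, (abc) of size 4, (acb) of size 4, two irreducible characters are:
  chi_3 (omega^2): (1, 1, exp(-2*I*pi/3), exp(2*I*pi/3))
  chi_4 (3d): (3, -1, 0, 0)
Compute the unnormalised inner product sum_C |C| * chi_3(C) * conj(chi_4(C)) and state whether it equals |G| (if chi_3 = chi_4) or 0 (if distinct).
Sum = 0; so <chi_3, chi_4> = 0 (distinct irreducibles are orthogonal).

Justification: Compute term by term over conjugacy classes (|C| * chi_3(C) * conj(chi_4(C))):
  1*(1)*conj(3) + 3*(1)*conj(-1) + 4*(exp(-2*I*pi/3))*conj(0) + 4*(exp(2*I*pi/3))*conj(0)
  = (3) + (-3) + (0) + (0)
  = 0.
(Exp terms are combined using exp(i*s)*conj(exp(i*t)) = exp(i*(s-t)), and sums of them are collapsed using the identity that for every m > 1 the m distinct m-th roots of unity sum to 0, e.g. 1 + exp(2*I*pi/3) + exp(-2*I*pi/3) = 0.)
Dividing by |G| = 12 gives 0/12 = 0, matching the row-orthogonality relation <chi_3, chi_4> = [chi_3 = chi_4].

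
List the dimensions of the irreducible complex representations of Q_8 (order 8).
Dimensions: 1, 1, 1, 1, 2

Solution. There are 5 irreducibles (= number of conjugacy classes). Their dimensions d_i satisfy sum d_i^2 = |G| = 8: 1 + 1 + 1 + 1 + 4 = 8.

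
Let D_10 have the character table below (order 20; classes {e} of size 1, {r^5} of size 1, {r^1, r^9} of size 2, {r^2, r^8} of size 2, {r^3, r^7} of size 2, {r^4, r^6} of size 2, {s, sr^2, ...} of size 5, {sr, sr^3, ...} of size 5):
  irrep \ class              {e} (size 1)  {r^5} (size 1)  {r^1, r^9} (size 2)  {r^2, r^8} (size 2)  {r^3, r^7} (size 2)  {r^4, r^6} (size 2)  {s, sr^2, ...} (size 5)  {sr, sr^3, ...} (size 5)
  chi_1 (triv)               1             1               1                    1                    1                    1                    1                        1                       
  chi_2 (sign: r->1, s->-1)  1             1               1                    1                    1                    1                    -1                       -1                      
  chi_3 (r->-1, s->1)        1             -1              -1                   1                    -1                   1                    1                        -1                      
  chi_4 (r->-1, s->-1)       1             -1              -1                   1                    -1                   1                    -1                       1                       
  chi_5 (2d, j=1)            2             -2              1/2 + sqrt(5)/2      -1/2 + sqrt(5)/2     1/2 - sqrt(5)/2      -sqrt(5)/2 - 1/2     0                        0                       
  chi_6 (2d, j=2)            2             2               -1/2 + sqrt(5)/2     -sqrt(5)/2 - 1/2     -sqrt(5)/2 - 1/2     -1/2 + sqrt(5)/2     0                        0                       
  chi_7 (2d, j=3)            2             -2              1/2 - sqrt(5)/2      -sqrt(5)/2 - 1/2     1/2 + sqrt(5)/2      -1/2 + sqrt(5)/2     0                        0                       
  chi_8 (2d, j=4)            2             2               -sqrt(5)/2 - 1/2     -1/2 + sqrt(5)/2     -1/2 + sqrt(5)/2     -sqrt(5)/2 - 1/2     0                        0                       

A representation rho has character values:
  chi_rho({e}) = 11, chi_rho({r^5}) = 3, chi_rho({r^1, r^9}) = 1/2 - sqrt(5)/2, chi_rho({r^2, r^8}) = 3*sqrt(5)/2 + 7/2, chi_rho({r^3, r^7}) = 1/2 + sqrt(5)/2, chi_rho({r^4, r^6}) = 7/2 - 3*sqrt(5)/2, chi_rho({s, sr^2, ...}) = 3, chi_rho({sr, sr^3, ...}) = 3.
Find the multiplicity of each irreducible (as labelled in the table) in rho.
Multiplicities: chi_1: 3, chi_2: 0, chi_3: 1, chi_4: 1, chi_5: 1, chi_6: 0, chi_7: 0, chi_8: 2.

Working: Use <chi_rho, chi> = (1/|G|) sum_C |C| * chi_rho(C) * conj(chi(C)) with |G| = 20 for each irreducible chi in the table:
  <chi_rho, chi_1> = (1/20)[1*(11)*conj(1) + 1*(3)*conj(1) + 2*(1/2 - sqrt(5)/2)*conj(1) + 2*(3*sqrt(5)/2 + 7/2)*conj(1) + 2*(1/2 + sqrt(5)/2)*conj(1) + 2*(7/2 - 3*sqrt(5)/2)*conj(1) + 5*(3)*conj(1) + 5*(3)*conj(1)]
      = (1/20)[(11) + (3) + (1 - sqrt(5)) + (3*sqrt(5) + 7) + (1 + sqrt(5)) + (7 - 3*sqrt(5)) + (15) + (15)] = 60/20 = 3
  <chi_rho, chi_2> = (1/20)[1*(11)*conj(1) + 1*(3)*conj(1) + 2*(1/2 - sqrt(5)/2)*conj(1) + 2*(3*sqrt(5)/2 + 7/2)*conj(1) + 2*(1/2 + sqrt(5)/2)*conj(1) + 2*(7/2 - 3*sqrt(5)/2)*conj(1) + 5*(3)*conj(-1) + 5*(3)*conj(-1)]
      = (1/20)[(11) + (3) + (1 - sqrt(5)) + (3*sqrt(5) + 7) + (1 + sqrt(5)) + (7 - 3*sqrt(5)) + (-15) + (-15)] = 0/20 = 0
  <chi_rho, chi_3> = (1/20)[1*(11)*conj(1) + 1*(3)*conj(-1) + 2*(1/2 - sqrt(5)/2)*conj(-1) + 2*(3*sqrt(5)/2 + 7/2)*conj(1) + 2*(1/2 + sqrt(5)/2)*conj(-1) + 2*(7/2 - 3*sqrt(5)/2)*conj(1) + 5*(3)*conj(1) + 5*(3)*conj(-1)]
      = (1/20)[(11) + (-3) + (-1 + sqrt(5)) + (3*sqrt(5) + 7) + (-sqrt(5) - 1) + (7 - 3*sqrt(5)) + (15) + (-15)] = 20/20 = 1
  <chi_rho, chi_4> = (1/20)[1*(11)*conj(1) + 1*(3)*conj(-1) + 2*(1/2 - sqrt(5)/2)*conj(-1) + 2*(3*sqrt(5)/2 + 7/2)*conj(1) + 2*(1/2 + sqrt(5)/2)*conj(-1) + 2*(7/2 - 3*sqrt(5)/2)*conj(1) + 5*(3)*conj(-1) + 5*(3)*conj(1)]
      = (1/20)[(11) + (-3) + (-1 + sqrt(5)) + (3*sqrt(5) + 7) + (-sqrt(5) - 1) + (7 - 3*sqrt(5)) + (-15) + (15)] = 20/20 = 1
  <chi_rho, chi_5> = (1/20)[1*(11)*conj(2) + 1*(3)*conj(-2) + 2*(1/2 - sqrt(5)/2)*conj(1/2 + sqrt(5)/2) + 2*(3*sqrt(5)/2 + 7/2)*conj(-1/2 + sqrt(5)/2) + 2*(1/2 + sqrt(5)/2)*conj(1/2 - sqrt(5)/2) + 2*(7/2 - 3*sqrt(5)/2)*conj(-sqrt(5)/2 - 1/2) + 5*(3)*conj(0) + 5*(3)*conj(0)]
      = (1/20)[(22) + (-6) + (-2) + (4 + 2*sqrt(5)) + (-2) + (4 - 2*sqrt(5)) + (0) + (0)] = 20/20 = 1
  <chi_rho, chi_6> = (1/20)[1*(11)*conj(2) + 1*(3)*conj(2) + 2*(1/2 - sqrt(5)/2)*conj(-1/2 + sqrt(5)/2) + 2*(3*sqrt(5)/2 + 7/2)*conj(-sqrt(5)/2 - 1/2) + 2*(1/2 + sqrt(5)/2)*conj(-sqrt(5)/2 - 1/2) + 2*(7/2 - 3*sqrt(5)/2)*conj(-1/2 + sqrt(5)/2) + 5*(3)*conj(0) + 5*(3)*conj(0)]
      = (1/20)[(22) + (6) + (-3 + sqrt(5)) + (-5*sqrt(5) - 11) + (-3 - sqrt(5)) + (-11 + 5*sqrt(5)) + (0) + (0)] = 0/20 = 0
  <chi_rho, chi_7> = (1/20)[1*(11)*conj(2) + 1*(3)*conj(-2) + 2*(1/2 - sqrt(5)/2)*conj(1/2 - sqrt(5)/2) + 2*(3*sqrt(5)/2 + 7/2)*conj(-sqrt(5)/2 - 1/2) + 2*(1/2 + sqrt(5)/2)*conj(1/2 + sqrt(5)/2) + 2*(7/2 - 3*sqrt(5)/2)*conj(-1/2 + sqrt(5)/2) + 5*(3)*conj(0) + 5*(3)*conj(0)]
      = (1/20)[(22) + (-6) + (3 - sqrt(5)) + (-5*sqrt(5) - 11) + (sqrt(5) + 3) + (-11 + 5*sqrt(5)) + (0) + (0)] = 0/20 = 0
  <chi_rho, chi_8> = (1/20)[1*(11)*conj(2) + 1*(3)*conj(2) + 2*(1/2 - sqrt(5)/2)*conj(-sqrt(5)/2 - 1/2) + 2*(3*sqrt(5)/2 + 7/2)*conj(-1/2 + sqrt(5)/2) + 2*(1/2 + sqrt(5)/2)*conj(-1/2 + sqrt(5)/2) + 2*(7/2 - 3*sqrt(5)/2)*conj(-sqrt(5)/2 - 1/2) + 5*(3)*conj(0) + 5*(3)*conj(0)]
      = (1/20)[(22) + (6) + (2) + (4 + 2*sqrt(5)) + (2) + (4 - 2*sqrt(5)) + (0) + (0)] = 40/20 = 2
Dimension check: dim(rho) = sum (mult * dim) = 3*1 + 0*1 + 1*1 + 1*1 + 1*2 + 0*2 + 0*2 + 2*2 = 11 = chi_rho(e) = 11.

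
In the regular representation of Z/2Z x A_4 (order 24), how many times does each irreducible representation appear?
Each irreducible V_i of dimension d_i appears with multiplicity d_i, i.e. rho_reg = (direct sum over all irreducibles V_i) d_i V_i. The irreducible dimensions for Z/2Z x A_4 are 1, 1, 1, 1, 1, 1, 3, 3: 6 irreducibles of dimension 1, each with multiplicity 1; 2 irreducibles of dimension 3, each with multiplicity 3. Total dimension 6*1*1 + 2*3*3 = 24 = |G|.

Working: General theorem: in the regular representation of a finite group G, each irreducible appears with multiplicity equal to its dimension. Check: dim(rho_reg) = sum d_i^2 = 1 + 1 + 1 + 1 + 1 + 1 + 9 + 9 = 24 = |G|.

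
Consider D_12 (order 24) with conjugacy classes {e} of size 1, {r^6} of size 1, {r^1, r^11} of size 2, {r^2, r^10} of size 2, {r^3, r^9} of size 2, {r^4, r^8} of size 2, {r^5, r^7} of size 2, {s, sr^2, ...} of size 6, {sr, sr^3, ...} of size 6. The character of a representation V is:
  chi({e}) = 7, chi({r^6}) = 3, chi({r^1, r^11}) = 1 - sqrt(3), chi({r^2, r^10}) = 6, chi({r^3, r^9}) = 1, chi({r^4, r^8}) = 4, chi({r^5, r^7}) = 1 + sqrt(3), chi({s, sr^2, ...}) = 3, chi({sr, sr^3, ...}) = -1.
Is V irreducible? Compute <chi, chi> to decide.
Not irreducible (reducible): <chi, chi> = 10 > 1.

Explanation: <chi, chi> = (1/|G|) sum_C |C| * |chi(C)|^2 = (1/24)[1*|7|^2 + 1*|3|^2 + 2*|1 - sqrt(3)|^2 + 2*|6|^2 + 2*|1|^2 + 2*|4|^2 + 2*|1 + sqrt(3)|^2 + 6*|3|^2 + 6*|-1|^2]
  = (1/24)[(49) + (9) + (8 - 4*sqrt(3)) + (72) + (2) + (32) + (4*sqrt(3) + 8) + (54) + (6)] = 240/24 = 10.
A character is irreducible iff <chi, chi> = 1, so this representation is reducible.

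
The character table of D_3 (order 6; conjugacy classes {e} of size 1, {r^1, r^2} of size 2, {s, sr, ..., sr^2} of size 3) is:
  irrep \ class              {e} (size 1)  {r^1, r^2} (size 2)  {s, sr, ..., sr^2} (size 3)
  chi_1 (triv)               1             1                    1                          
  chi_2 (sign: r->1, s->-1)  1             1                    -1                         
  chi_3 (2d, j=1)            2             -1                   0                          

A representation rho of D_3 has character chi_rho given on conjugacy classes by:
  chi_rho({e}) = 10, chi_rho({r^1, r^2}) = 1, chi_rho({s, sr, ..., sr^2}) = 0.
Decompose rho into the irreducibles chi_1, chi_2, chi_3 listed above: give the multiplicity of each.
Multiplicities: chi_1: 2, chi_2: 2, chi_3: 3.

Argument: Use <chi_rho, chi> = (1/|G|) sum_C |C| * chi_rho(C) * conj(chi(C)) with |G| = 6 for each irreducible chi in the table:
  <chi_rho, chi_1> = (1/6)[1*(10)*conj(1) + 2*(1)*conj(1) + 3*(0)*conj(1)]
      = (1/6)[(10) + (2) + (0)] = 12/6 = 2
  <chi_rho, chi_2> = (1/6)[1*(10)*conj(1) + 2*(1)*conj(1) + 3*(0)*conj(-1)]
      = (1/6)[(10) + (2) + (0)] = 12/6 = 2
  <chi_rho, chi_3> = (1/6)[1*(10)*conj(2) + 2*(1)*conj(-1) + 3*(0)*conj(0)]
      = (1/6)[(20) + (-2) + (0)] = 18/6 = 3
Dimension check: dim(rho) = sum (mult * dim) = 2*1 + 2*1 + 3*2 = 10 = chi_rho(e) = 10.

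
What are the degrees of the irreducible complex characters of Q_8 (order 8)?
Dimensions: 1, 1, 1, 1, 2

Working: There are 5 irreducibles (= number of conjugacy classes). Their dimensions d_i satisfy sum d_i^2 = |G| = 8: 1 + 1 + 1 + 1 + 4 = 8.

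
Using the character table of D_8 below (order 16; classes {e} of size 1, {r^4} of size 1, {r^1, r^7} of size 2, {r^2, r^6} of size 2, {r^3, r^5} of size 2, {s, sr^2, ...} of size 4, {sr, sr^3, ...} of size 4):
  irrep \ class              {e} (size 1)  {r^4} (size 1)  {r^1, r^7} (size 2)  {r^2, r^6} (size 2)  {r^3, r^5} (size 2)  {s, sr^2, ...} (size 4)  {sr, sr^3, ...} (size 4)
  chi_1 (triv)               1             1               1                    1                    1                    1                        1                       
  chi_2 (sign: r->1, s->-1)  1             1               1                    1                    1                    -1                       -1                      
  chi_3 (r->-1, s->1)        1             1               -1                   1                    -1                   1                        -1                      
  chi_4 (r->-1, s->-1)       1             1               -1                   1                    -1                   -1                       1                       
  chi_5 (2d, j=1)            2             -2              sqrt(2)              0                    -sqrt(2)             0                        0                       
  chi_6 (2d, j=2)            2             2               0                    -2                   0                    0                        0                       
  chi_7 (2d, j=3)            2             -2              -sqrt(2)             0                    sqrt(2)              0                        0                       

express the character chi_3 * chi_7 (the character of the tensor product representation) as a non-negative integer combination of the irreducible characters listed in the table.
chi_3 tensor chi_7 = chi_5 (all other irreducibles have multiplicity 0).

Derivation: The character of a tensor product is the pointwise product (chi_3 * chi_7)(C) = chi_3(C) * chi_7(C):
  {e}: (1)*(2), {r^4}: (1)*(-2), {r^1, r^7}: (-1)*(-sqrt(2)), {r^2, r^6}: (1)*(0), {r^3, r^5}: (-1)*(sqrt(2)), {s, sr^2, ...}: (1)*(0), {sr, sr^3, ...}: (-1)*(0)
so (chi_3 * chi_7) takes values
  {e} -> 2, {r^4} -> -2, {r^1, r^7} -> sqrt(2), {r^2, r^6} -> 0, {r^3, r^5} -> -sqrt(2), {s, sr^2, ...} -> 0, {sr, sr^3, ...} -> 0.
Now take the inner product of this character with each irreducible chi from the table, <chi_3*chi_7, chi> = (1/16) sum_C |C| (chi_3*chi_7)(C) conj(chi(C)):
  <chi_3*chi_7, chi_1> = (1/16)[1*(2)*conj(1) + 1*(-2)*conj(1) + 2*(sqrt(2))*conj(1) + 2*(0)*conj(1) + 2*(-sqrt(2))*conj(1) + 4*(0)*conj(1) + 4*(0)*conj(1)]
      = (1/16)[(2) + (-2) + (2*sqrt(2)) + (0) + (-2*sqrt(2)) + (0) + (0)] = 0/16 = 0
  <chi_3*chi_7, chi_2> = (1/16)[1*(2)*conj(1) + 1*(-2)*conj(1) + 2*(sqrt(2))*conj(1) + 2*(0)*conj(1) + 2*(-sqrt(2))*conj(1) + 4*(0)*conj(-1) + 4*(0)*conj(-1)]
      = (1/16)[(2) + (-2) + (2*sqrt(2)) + (0) + (-2*sqrt(2)) + (0) + (0)] = 0/16 = 0
  <chi_3*chi_7, chi_3> = (1/16)[1*(2)*conj(1) + 1*(-2)*conj(1) + 2*(sqrt(2))*conj(-1) + 2*(0)*conj(1) + 2*(-sqrt(2))*conj(-1) + 4*(0)*conj(1) + 4*(0)*conj(-1)]
      = (1/16)[(2) + (-2) + (-2*sqrt(2)) + (0) + (2*sqrt(2)) + (0) + (0)] = 0/16 = 0
  <chi_3*chi_7, chi_4> = (1/16)[1*(2)*conj(1) + 1*(-2)*conj(1) + 2*(sqrt(2))*conj(-1) + 2*(0)*conj(1) + 2*(-sqrt(2))*conj(-1) + 4*(0)*conj(-1) + 4*(0)*conj(1)]
      = (1/16)[(2) + (-2) + (-2*sqrt(2)) + (0) + (2*sqrt(2)) + (0) + (0)] = 0/16 = 0
  <chi_3*chi_7, chi_5> = (1/16)[1*(2)*conj(2) + 1*(-2)*conj(-2) + 2*(sqrt(2))*conj(sqrt(2)) + 2*(0)*conj(0) + 2*(-sqrt(2))*conj(-sqrt(2)) + 4*(0)*conj(0) + 4*(0)*conj(0)]
      = (1/16)[(4) + (4) + (4) + (0) + (4) + (0) + (0)] = 16/16 = 1
  <chi_3*chi_7, chi_6> = (1/16)[1*(2)*conj(2) + 1*(-2)*conj(2) + 2*(sqrt(2))*conj(0) + 2*(0)*conj(-2) + 2*(-sqrt(2))*conj(0) + 4*(0)*conj(0) + 4*(0)*conj(0)]
      = (1/16)[(4) + (-4) + (0) + (0) + (0) + (0) + (0)] = 0/16 = 0
  <chi_3*chi_7, chi_7> = (1/16)[1*(2)*conj(2) + 1*(-2)*conj(-2) + 2*(sqrt(2))*conj(-sqrt(2)) + 2*(0)*conj(0) + 2*(-sqrt(2))*conj(sqrt(2)) + 4*(0)*conj(0) + 4*(0)*conj(0)]
      = (1/16)[(4) + (4) + (-4) + (0) + (-4) + (0) + (0)] = 0/16 = 0
Hence the multiplicities are chi_5: 1. Dimension check: dim(chi_3)*dim(chi_7) = 1*2 = 2 and sum (mult * dim) = 1*2 = 2.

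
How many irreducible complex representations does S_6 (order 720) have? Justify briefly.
11

Reasoning: The number of irreducible complex representations of a finite group equals its number of conjugacy classes. Conjugacy classes in S_6 correspond to cycle types, i.e. partitions of 6; there are p(6) = 11 of them, so S_6 (order 720) has exactly 11 irreducible complex representations.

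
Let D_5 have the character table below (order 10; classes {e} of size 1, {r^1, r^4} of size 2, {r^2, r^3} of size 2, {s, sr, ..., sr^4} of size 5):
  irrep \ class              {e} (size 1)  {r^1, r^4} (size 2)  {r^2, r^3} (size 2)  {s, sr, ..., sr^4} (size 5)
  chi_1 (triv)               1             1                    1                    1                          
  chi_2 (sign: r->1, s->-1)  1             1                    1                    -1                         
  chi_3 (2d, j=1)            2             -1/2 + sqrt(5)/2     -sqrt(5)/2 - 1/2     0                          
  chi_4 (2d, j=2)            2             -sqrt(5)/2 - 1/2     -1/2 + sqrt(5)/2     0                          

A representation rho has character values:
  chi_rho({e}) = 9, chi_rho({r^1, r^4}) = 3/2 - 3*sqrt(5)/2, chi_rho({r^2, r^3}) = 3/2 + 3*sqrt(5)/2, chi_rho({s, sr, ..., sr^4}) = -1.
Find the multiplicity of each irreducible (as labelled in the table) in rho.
Multiplicities: chi_1: 1, chi_2: 2, chi_3: 0, chi_4: 3.

Argument: Use <chi_rho, chi> = (1/|G|) sum_C |C| * chi_rho(C) * conj(chi(C)) with |G| = 10 for each irreducible chi in the table:
  <chi_rho, chi_1> = (1/10)[1*(9)*conj(1) + 2*(3/2 - 3*sqrt(5)/2)*conj(1) + 2*(3/2 + 3*sqrt(5)/2)*conj(1) + 5*(-1)*conj(1)]
      = (1/10)[(9) + (3 - 3*sqrt(5)) + (3 + 3*sqrt(5)) + (-5)] = 10/10 = 1
  <chi_rho, chi_2> = (1/10)[1*(9)*conj(1) + 2*(3/2 - 3*sqrt(5)/2)*conj(1) + 2*(3/2 + 3*sqrt(5)/2)*conj(1) + 5*(-1)*conj(-1)]
      = (1/10)[(9) + (3 - 3*sqrt(5)) + (3 + 3*sqrt(5)) + (5)] = 20/10 = 2
  <chi_rho, chi_3> = (1/10)[1*(9)*conj(2) + 2*(3/2 - 3*sqrt(5)/2)*conj(-1/2 + sqrt(5)/2) + 2*(3/2 + 3*sqrt(5)/2)*conj(-sqrt(5)/2 - 1/2) + 5*(-1)*conj(0)]
      = (1/10)[(18) + (-9 + 3*sqrt(5)) + (-9 - 3*sqrt(5)) + (0)] = 0/10 = 0
  <chi_rho, chi_4> = (1/10)[1*(9)*conj(2) + 2*(3/2 - 3*sqrt(5)/2)*conj(-sqrt(5)/2 - 1/2) + 2*(3/2 + 3*sqrt(5)/2)*conj(-1/2 + sqrt(5)/2) + 5*(-1)*conj(0)]
      = (1/10)[(18) + (6) + (6) + (0)] = 30/10 = 3
Dimension check: dim(rho) = sum (mult * dim) = 1*1 + 2*1 + 0*2 + 3*2 = 9 = chi_rho(e) = 9.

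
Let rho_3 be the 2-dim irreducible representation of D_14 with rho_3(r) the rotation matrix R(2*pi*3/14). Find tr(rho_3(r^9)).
chi_{rho_3}(r^9) = 2*cos(2*pi*3*9/14) = 2*cos(pi/7)

rho_3(r^9) is rotation by angle 2*pi*3*9/14, whose trace is 2*cos(2*pi*3*9/14) = 2*cos(pi/7).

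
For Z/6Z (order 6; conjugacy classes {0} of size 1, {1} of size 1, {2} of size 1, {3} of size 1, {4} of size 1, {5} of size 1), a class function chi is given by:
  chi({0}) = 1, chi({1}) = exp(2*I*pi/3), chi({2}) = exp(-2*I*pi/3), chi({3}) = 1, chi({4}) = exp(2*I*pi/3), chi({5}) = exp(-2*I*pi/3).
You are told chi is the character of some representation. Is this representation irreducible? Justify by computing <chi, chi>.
Irreducible: <chi, chi> = 1.

Justification: <chi, chi> = (1/|G|) sum_C |C| * |chi(C)|^2 = (1/6)[1*|1|^2 + 1*|exp(2*I*pi/3)|^2 + 1*|exp(-2*I*pi/3)|^2 + 1*|1|^2 + 1*|exp(2*I*pi/3)|^2 + 1*|exp(-2*I*pi/3)|^2]
  = (1/6)[(1) + (1) + (1) + (1) + (1) + (1)] = 6/6 = 1.
(Exp terms are combined using exp(i*s)*conj(exp(i*t)) = exp(i*(s-t)), and sums of them are collapsed using the identity that for every m > 1 the m distinct m-th roots of unity sum to 0, e.g. 1 + exp(2*I*pi/3) + exp(-2*I*pi/3) = 0.)
A character is irreducible iff <chi, chi> = 1, so this representation is irreducible.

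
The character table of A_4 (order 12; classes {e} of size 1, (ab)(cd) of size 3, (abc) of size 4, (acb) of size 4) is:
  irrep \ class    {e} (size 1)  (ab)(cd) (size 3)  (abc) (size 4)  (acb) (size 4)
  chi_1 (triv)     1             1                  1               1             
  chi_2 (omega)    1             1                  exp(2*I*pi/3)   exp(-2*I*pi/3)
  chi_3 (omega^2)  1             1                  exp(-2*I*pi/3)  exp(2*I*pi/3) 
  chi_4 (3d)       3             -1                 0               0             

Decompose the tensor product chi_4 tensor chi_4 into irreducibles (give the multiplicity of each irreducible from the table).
chi_4 tensor chi_4 = chi_1 + chi_2 + chi_3 + 2*chi_4 (all other irreducibles have multiplicity 0).

Details: The character of a tensor product is the pointwise product (chi_4 * chi_4)(C) = chi_4(C) * chi_4(C):
  {e}: (3)*(3), (ab)(cd): (-1)*(-1), (abc): (0)*(0), (acb): (0)*(0)
so (chi_4 * chi_4) takes values
  {e} -> 9, (ab)(cd) -> 1, (abc) -> 0, (acb) -> 0.
Now take the inner product of this character with each irreducible chi from the table, <chi_4*chi_4, chi> = (1/12) sum_C |C| (chi_4*chi_4)(C) conj(chi(C)):
  <chi_4*chi_4, chi_1> = (1/12)[1*(9)*conj(1) + 3*(1)*conj(1) + 4*(0)*conj(1) + 4*(0)*conj(1)]
      = (1/12)[(9) + (3) + (0) + (0)] = 12/12 = 1
  <chi_4*chi_4, chi_2> = (1/12)[1*(9)*conj(1) + 3*(1)*conj(1) + 4*(0)*conj(exp(2*I*pi/3)) + 4*(0)*conj(exp(-2*I*pi/3))]
      = (1/12)[(9) + (3) + (0) + (0)] = 12/12 = 1
  <chi_4*chi_4, chi_3> = (1/12)[1*(9)*conj(1) + 3*(1)*conj(1) + 4*(0)*conj(exp(-2*I*pi/3)) + 4*(0)*conj(exp(2*I*pi/3))]
      = (1/12)[(9) + (3) + (0) + (0)] = 12/12 = 1
  <chi_4*chi_4, chi_4> = (1/12)[1*(9)*conj(3) + 3*(1)*conj(-1) + 4*(0)*conj(0) + 4*(0)*conj(0)]
      = (1/12)[(27) + (-3) + (0) + (0)] = 24/12 = 2
(Exp terms are combined using exp(i*s)*conj(exp(i*t)) = exp(i*(s-t)), and sums of them are collapsed using the identity that for every m > 1 the m distinct m-th roots of unity sum to 0, e.g. 1 + exp(2*I*pi/3) + exp(-2*I*pi/3) = 0.)
Hence the multiplicities are chi_1: 1, chi_2: 1, chi_3: 1, chi_4: 2. Dimension check: dim(chi_4)*dim(chi_4) = 3*3 = 9 and sum (mult * dim) = 1*1 + 1*1 + 1*1 + 2*3 = 9.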